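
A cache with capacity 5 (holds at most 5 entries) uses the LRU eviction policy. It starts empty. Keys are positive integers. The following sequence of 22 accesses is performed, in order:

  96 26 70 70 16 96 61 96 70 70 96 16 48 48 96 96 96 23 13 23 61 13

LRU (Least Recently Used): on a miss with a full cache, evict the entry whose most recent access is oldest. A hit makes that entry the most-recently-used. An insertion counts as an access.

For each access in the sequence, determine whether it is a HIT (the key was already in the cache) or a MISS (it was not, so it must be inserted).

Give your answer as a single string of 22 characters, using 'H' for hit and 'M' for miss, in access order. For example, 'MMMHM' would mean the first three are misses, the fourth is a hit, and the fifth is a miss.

Answer: MMMHMHMHHHHHMHHHHMMHMH

Derivation:
LRU simulation (capacity=5):
  1. access 96: MISS. Cache (LRU->MRU): [96]
  2. access 26: MISS. Cache (LRU->MRU): [96 26]
  3. access 70: MISS. Cache (LRU->MRU): [96 26 70]
  4. access 70: HIT. Cache (LRU->MRU): [96 26 70]
  5. access 16: MISS. Cache (LRU->MRU): [96 26 70 16]
  6. access 96: HIT. Cache (LRU->MRU): [26 70 16 96]
  7. access 61: MISS. Cache (LRU->MRU): [26 70 16 96 61]
  8. access 96: HIT. Cache (LRU->MRU): [26 70 16 61 96]
  9. access 70: HIT. Cache (LRU->MRU): [26 16 61 96 70]
  10. access 70: HIT. Cache (LRU->MRU): [26 16 61 96 70]
  11. access 96: HIT. Cache (LRU->MRU): [26 16 61 70 96]
  12. access 16: HIT. Cache (LRU->MRU): [26 61 70 96 16]
  13. access 48: MISS, evict 26. Cache (LRU->MRU): [61 70 96 16 48]
  14. access 48: HIT. Cache (LRU->MRU): [61 70 96 16 48]
  15. access 96: HIT. Cache (LRU->MRU): [61 70 16 48 96]
  16. access 96: HIT. Cache (LRU->MRU): [61 70 16 48 96]
  17. access 96: HIT. Cache (LRU->MRU): [61 70 16 48 96]
  18. access 23: MISS, evict 61. Cache (LRU->MRU): [70 16 48 96 23]
  19. access 13: MISS, evict 70. Cache (LRU->MRU): [16 48 96 23 13]
  20. access 23: HIT. Cache (LRU->MRU): [16 48 96 13 23]
  21. access 61: MISS, evict 16. Cache (LRU->MRU): [48 96 13 23 61]
  22. access 13: HIT. Cache (LRU->MRU): [48 96 23 61 13]
Total: 13 hits, 9 misses, 4 evictions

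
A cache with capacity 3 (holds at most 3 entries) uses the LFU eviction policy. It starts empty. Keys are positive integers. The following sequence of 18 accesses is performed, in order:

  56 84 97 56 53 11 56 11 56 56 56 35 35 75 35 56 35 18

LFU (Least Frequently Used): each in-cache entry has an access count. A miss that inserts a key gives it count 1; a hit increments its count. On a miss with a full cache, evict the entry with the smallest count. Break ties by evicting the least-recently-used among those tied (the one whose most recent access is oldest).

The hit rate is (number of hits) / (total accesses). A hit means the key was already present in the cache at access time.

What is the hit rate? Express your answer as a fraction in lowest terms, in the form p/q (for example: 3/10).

LFU simulation (capacity=3):
  1. access 56: MISS. Cache: [56(c=1)]
  2. access 84: MISS. Cache: [56(c=1) 84(c=1)]
  3. access 97: MISS. Cache: [56(c=1) 84(c=1) 97(c=1)]
  4. access 56: HIT, count now 2. Cache: [84(c=1) 97(c=1) 56(c=2)]
  5. access 53: MISS, evict 84(c=1). Cache: [97(c=1) 53(c=1) 56(c=2)]
  6. access 11: MISS, evict 97(c=1). Cache: [53(c=1) 11(c=1) 56(c=2)]
  7. access 56: HIT, count now 3. Cache: [53(c=1) 11(c=1) 56(c=3)]
  8. access 11: HIT, count now 2. Cache: [53(c=1) 11(c=2) 56(c=3)]
  9. access 56: HIT, count now 4. Cache: [53(c=1) 11(c=2) 56(c=4)]
  10. access 56: HIT, count now 5. Cache: [53(c=1) 11(c=2) 56(c=5)]
  11. access 56: HIT, count now 6. Cache: [53(c=1) 11(c=2) 56(c=6)]
  12. access 35: MISS, evict 53(c=1). Cache: [35(c=1) 11(c=2) 56(c=6)]
  13. access 35: HIT, count now 2. Cache: [11(c=2) 35(c=2) 56(c=6)]
  14. access 75: MISS, evict 11(c=2). Cache: [75(c=1) 35(c=2) 56(c=6)]
  15. access 35: HIT, count now 3. Cache: [75(c=1) 35(c=3) 56(c=6)]
  16. access 56: HIT, count now 7. Cache: [75(c=1) 35(c=3) 56(c=7)]
  17. access 35: HIT, count now 4. Cache: [75(c=1) 35(c=4) 56(c=7)]
  18. access 18: MISS, evict 75(c=1). Cache: [18(c=1) 35(c=4) 56(c=7)]
Total: 10 hits, 8 misses, 5 evictions

Hit rate = 10/18 = 5/9

Answer: 5/9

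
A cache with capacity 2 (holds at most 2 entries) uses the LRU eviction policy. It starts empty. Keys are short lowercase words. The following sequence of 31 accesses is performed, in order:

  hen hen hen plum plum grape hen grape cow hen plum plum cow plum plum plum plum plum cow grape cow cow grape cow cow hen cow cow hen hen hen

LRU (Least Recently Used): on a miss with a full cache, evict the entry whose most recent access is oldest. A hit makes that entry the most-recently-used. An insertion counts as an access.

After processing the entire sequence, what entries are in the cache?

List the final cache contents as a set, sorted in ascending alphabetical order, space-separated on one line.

Answer: cow hen

Derivation:
LRU simulation (capacity=2):
  1. access hen: MISS. Cache (LRU->MRU): [hen]
  2. access hen: HIT. Cache (LRU->MRU): [hen]
  3. access hen: HIT. Cache (LRU->MRU): [hen]
  4. access plum: MISS. Cache (LRU->MRU): [hen plum]
  5. access plum: HIT. Cache (LRU->MRU): [hen plum]
  6. access grape: MISS, evict hen. Cache (LRU->MRU): [plum grape]
  7. access hen: MISS, evict plum. Cache (LRU->MRU): [grape hen]
  8. access grape: HIT. Cache (LRU->MRU): [hen grape]
  9. access cow: MISS, evict hen. Cache (LRU->MRU): [grape cow]
  10. access hen: MISS, evict grape. Cache (LRU->MRU): [cow hen]
  11. access plum: MISS, evict cow. Cache (LRU->MRU): [hen plum]
  12. access plum: HIT. Cache (LRU->MRU): [hen plum]
  13. access cow: MISS, evict hen. Cache (LRU->MRU): [plum cow]
  14. access plum: HIT. Cache (LRU->MRU): [cow plum]
  15. access plum: HIT. Cache (LRU->MRU): [cow plum]
  16. access plum: HIT. Cache (LRU->MRU): [cow plum]
  17. access plum: HIT. Cache (LRU->MRU): [cow plum]
  18. access plum: HIT. Cache (LRU->MRU): [cow plum]
  19. access cow: HIT. Cache (LRU->MRU): [plum cow]
  20. access grape: MISS, evict plum. Cache (LRU->MRU): [cow grape]
  21. access cow: HIT. Cache (LRU->MRU): [grape cow]
  22. access cow: HIT. Cache (LRU->MRU): [grape cow]
  23. access grape: HIT. Cache (LRU->MRU): [cow grape]
  24. access cow: HIT. Cache (LRU->MRU): [grape cow]
  25. access cow: HIT. Cache (LRU->MRU): [grape cow]
  26. access hen: MISS, evict grape. Cache (LRU->MRU): [cow hen]
  27. access cow: HIT. Cache (LRU->MRU): [hen cow]
  28. access cow: HIT. Cache (LRU->MRU): [hen cow]
  29. access hen: HIT. Cache (LRU->MRU): [cow hen]
  30. access hen: HIT. Cache (LRU->MRU): [cow hen]
  31. access hen: HIT. Cache (LRU->MRU): [cow hen]
Total: 21 hits, 10 misses, 8 evictions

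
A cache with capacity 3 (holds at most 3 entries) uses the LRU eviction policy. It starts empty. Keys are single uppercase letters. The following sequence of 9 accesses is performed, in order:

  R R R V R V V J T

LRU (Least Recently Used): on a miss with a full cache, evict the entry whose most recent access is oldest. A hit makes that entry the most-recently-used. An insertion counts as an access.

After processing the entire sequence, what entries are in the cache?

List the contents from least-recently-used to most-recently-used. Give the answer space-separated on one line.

LRU simulation (capacity=3):
  1. access R: MISS. Cache (LRU->MRU): [R]
  2. access R: HIT. Cache (LRU->MRU): [R]
  3. access R: HIT. Cache (LRU->MRU): [R]
  4. access V: MISS. Cache (LRU->MRU): [R V]
  5. access R: HIT. Cache (LRU->MRU): [V R]
  6. access V: HIT. Cache (LRU->MRU): [R V]
  7. access V: HIT. Cache (LRU->MRU): [R V]
  8. access J: MISS. Cache (LRU->MRU): [R V J]
  9. access T: MISS, evict R. Cache (LRU->MRU): [V J T]
Total: 5 hits, 4 misses, 1 evictions

Answer: V J T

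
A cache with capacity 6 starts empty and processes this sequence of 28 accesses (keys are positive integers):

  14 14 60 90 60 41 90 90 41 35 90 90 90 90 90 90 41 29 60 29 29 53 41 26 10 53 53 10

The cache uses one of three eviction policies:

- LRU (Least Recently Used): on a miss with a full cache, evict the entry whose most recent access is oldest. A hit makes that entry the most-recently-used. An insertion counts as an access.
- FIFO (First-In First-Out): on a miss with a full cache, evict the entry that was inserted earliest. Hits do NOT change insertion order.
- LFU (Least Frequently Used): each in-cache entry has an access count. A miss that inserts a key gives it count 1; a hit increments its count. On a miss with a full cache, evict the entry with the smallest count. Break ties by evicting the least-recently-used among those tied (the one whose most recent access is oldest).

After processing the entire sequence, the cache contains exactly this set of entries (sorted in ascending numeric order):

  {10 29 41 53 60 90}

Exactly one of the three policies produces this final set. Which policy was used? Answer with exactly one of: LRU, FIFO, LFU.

Simulating under each policy and comparing final sets:
  LRU: final set = {10 26 29 41 53 60} -> differs
  FIFO: final set = {10 26 29 35 41 53} -> differs
  LFU: final set = {10 29 41 53 60 90} -> MATCHES target
Only LFU produces the target set.

Answer: LFU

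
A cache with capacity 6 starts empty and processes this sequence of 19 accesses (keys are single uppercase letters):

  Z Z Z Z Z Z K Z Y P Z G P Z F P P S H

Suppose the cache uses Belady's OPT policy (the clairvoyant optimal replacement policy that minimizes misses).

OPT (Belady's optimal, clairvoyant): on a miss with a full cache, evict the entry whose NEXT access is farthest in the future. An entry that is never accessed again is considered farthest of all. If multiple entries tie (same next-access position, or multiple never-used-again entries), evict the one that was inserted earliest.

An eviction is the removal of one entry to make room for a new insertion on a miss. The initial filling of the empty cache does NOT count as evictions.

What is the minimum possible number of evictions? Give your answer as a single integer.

OPT (Belady) simulation (capacity=6):
  1. access Z: MISS. Cache: [Z]
  2. access Z: HIT. Next use of Z: step 3. Cache: [Z]
  3. access Z: HIT. Next use of Z: step 4. Cache: [Z]
  4. access Z: HIT. Next use of Z: step 5. Cache: [Z]
  5. access Z: HIT. Next use of Z: step 6. Cache: [Z]
  6. access Z: HIT. Next use of Z: step 8. Cache: [Z]
  7. access K: MISS. Cache: [Z K]
  8. access Z: HIT. Next use of Z: step 11. Cache: [Z K]
  9. access Y: MISS. Cache: [Z K Y]
  10. access P: MISS. Cache: [Z K Y P]
  11. access Z: HIT. Next use of Z: step 14. Cache: [Z K Y P]
  12. access G: MISS. Cache: [Z K Y P G]
  13. access P: HIT. Next use of P: step 16. Cache: [Z K Y P G]
  14. access Z: HIT. Next use of Z: never. Cache: [Z K Y P G]
  15. access F: MISS. Cache: [Z K Y P G F]
  16. access P: HIT. Next use of P: step 17. Cache: [Z K Y P G F]
  17. access P: HIT. Next use of P: never. Cache: [Z K Y P G F]
  18. access S: MISS, evict Z (next use: never). Cache: [K Y P G F S]
  19. access H: MISS, evict K (next use: never). Cache: [Y P G F S H]
Total: 11 hits, 8 misses, 2 evictions

Answer: 2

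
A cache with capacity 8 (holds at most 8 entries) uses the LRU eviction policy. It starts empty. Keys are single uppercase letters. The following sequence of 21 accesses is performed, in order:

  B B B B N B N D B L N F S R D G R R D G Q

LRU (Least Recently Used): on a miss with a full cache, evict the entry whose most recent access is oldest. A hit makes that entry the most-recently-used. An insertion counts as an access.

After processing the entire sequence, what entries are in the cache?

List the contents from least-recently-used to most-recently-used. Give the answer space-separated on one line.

LRU simulation (capacity=8):
  1. access B: MISS. Cache (LRU->MRU): [B]
  2. access B: HIT. Cache (LRU->MRU): [B]
  3. access B: HIT. Cache (LRU->MRU): [B]
  4. access B: HIT. Cache (LRU->MRU): [B]
  5. access N: MISS. Cache (LRU->MRU): [B N]
  6. access B: HIT. Cache (LRU->MRU): [N B]
  7. access N: HIT. Cache (LRU->MRU): [B N]
  8. access D: MISS. Cache (LRU->MRU): [B N D]
  9. access B: HIT. Cache (LRU->MRU): [N D B]
  10. access L: MISS. Cache (LRU->MRU): [N D B L]
  11. access N: HIT. Cache (LRU->MRU): [D B L N]
  12. access F: MISS. Cache (LRU->MRU): [D B L N F]
  13. access S: MISS. Cache (LRU->MRU): [D B L N F S]
  14. access R: MISS. Cache (LRU->MRU): [D B L N F S R]
  15. access D: HIT. Cache (LRU->MRU): [B L N F S R D]
  16. access G: MISS. Cache (LRU->MRU): [B L N F S R D G]
  17. access R: HIT. Cache (LRU->MRU): [B L N F S D G R]
  18. access R: HIT. Cache (LRU->MRU): [B L N F S D G R]
  19. access D: HIT. Cache (LRU->MRU): [B L N F S G R D]
  20. access G: HIT. Cache (LRU->MRU): [B L N F S R D G]
  21. access Q: MISS, evict B. Cache (LRU->MRU): [L N F S R D G Q]
Total: 12 hits, 9 misses, 1 evictions

Answer: L N F S R D G Q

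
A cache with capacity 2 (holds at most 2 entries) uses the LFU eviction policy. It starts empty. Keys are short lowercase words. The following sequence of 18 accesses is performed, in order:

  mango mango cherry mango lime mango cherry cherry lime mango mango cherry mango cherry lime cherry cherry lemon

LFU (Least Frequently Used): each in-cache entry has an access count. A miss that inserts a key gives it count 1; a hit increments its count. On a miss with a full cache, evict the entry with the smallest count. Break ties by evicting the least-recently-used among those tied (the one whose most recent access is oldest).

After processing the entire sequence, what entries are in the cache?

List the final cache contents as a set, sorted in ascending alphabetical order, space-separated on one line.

Answer: lemon mango

Derivation:
LFU simulation (capacity=2):
  1. access mango: MISS. Cache: [mango(c=1)]
  2. access mango: HIT, count now 2. Cache: [mango(c=2)]
  3. access cherry: MISS. Cache: [cherry(c=1) mango(c=2)]
  4. access mango: HIT, count now 3. Cache: [cherry(c=1) mango(c=3)]
  5. access lime: MISS, evict cherry(c=1). Cache: [lime(c=1) mango(c=3)]
  6. access mango: HIT, count now 4. Cache: [lime(c=1) mango(c=4)]
  7. access cherry: MISS, evict lime(c=1). Cache: [cherry(c=1) mango(c=4)]
  8. access cherry: HIT, count now 2. Cache: [cherry(c=2) mango(c=4)]
  9. access lime: MISS, evict cherry(c=2). Cache: [lime(c=1) mango(c=4)]
  10. access mango: HIT, count now 5. Cache: [lime(c=1) mango(c=5)]
  11. access mango: HIT, count now 6. Cache: [lime(c=1) mango(c=6)]
  12. access cherry: MISS, evict lime(c=1). Cache: [cherry(c=1) mango(c=6)]
  13. access mango: HIT, count now 7. Cache: [cherry(c=1) mango(c=7)]
  14. access cherry: HIT, count now 2. Cache: [cherry(c=2) mango(c=7)]
  15. access lime: MISS, evict cherry(c=2). Cache: [lime(c=1) mango(c=7)]
  16. access cherry: MISS, evict lime(c=1). Cache: [cherry(c=1) mango(c=7)]
  17. access cherry: HIT, count now 2. Cache: [cherry(c=2) mango(c=7)]
  18. access lemon: MISS, evict cherry(c=2). Cache: [lemon(c=1) mango(c=7)]
Total: 9 hits, 9 misses, 7 evictions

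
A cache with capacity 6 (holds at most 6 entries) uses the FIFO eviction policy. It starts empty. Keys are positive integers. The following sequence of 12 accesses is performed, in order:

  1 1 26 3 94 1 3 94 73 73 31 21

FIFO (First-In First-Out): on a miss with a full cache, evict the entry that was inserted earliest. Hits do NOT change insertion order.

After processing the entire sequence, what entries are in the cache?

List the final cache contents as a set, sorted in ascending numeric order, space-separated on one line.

FIFO simulation (capacity=6):
  1. access 1: MISS. Cache (old->new): [1]
  2. access 1: HIT. Cache (old->new): [1]
  3. access 26: MISS. Cache (old->new): [1 26]
  4. access 3: MISS. Cache (old->new): [1 26 3]
  5. access 94: MISS. Cache (old->new): [1 26 3 94]
  6. access 1: HIT. Cache (old->new): [1 26 3 94]
  7. access 3: HIT. Cache (old->new): [1 26 3 94]
  8. access 94: HIT. Cache (old->new): [1 26 3 94]
  9. access 73: MISS. Cache (old->new): [1 26 3 94 73]
  10. access 73: HIT. Cache (old->new): [1 26 3 94 73]
  11. access 31: MISS. Cache (old->new): [1 26 3 94 73 31]
  12. access 21: MISS, evict 1. Cache (old->new): [26 3 94 73 31 21]
Total: 5 hits, 7 misses, 1 evictions

Answer: 3 21 26 31 73 94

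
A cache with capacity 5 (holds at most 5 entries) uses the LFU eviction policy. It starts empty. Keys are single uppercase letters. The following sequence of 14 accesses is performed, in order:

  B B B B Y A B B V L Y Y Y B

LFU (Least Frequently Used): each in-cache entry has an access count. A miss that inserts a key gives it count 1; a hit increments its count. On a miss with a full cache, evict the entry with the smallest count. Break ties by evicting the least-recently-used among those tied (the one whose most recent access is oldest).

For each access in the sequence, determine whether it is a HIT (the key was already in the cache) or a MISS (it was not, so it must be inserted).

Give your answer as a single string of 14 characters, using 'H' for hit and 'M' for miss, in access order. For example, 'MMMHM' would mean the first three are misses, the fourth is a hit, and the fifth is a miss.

Answer: MHHHMMHHMMHHHH

Derivation:
LFU simulation (capacity=5):
  1. access B: MISS. Cache: [B(c=1)]
  2. access B: HIT, count now 2. Cache: [B(c=2)]
  3. access B: HIT, count now 3. Cache: [B(c=3)]
  4. access B: HIT, count now 4. Cache: [B(c=4)]
  5. access Y: MISS. Cache: [Y(c=1) B(c=4)]
  6. access A: MISS. Cache: [Y(c=1) A(c=1) B(c=4)]
  7. access B: HIT, count now 5. Cache: [Y(c=1) A(c=1) B(c=5)]
  8. access B: HIT, count now 6. Cache: [Y(c=1) A(c=1) B(c=6)]
  9. access V: MISS. Cache: [Y(c=1) A(c=1) V(c=1) B(c=6)]
  10. access L: MISS. Cache: [Y(c=1) A(c=1) V(c=1) L(c=1) B(c=6)]
  11. access Y: HIT, count now 2. Cache: [A(c=1) V(c=1) L(c=1) Y(c=2) B(c=6)]
  12. access Y: HIT, count now 3. Cache: [A(c=1) V(c=1) L(c=1) Y(c=3) B(c=6)]
  13. access Y: HIT, count now 4. Cache: [A(c=1) V(c=1) L(c=1) Y(c=4) B(c=6)]
  14. access B: HIT, count now 7. Cache: [A(c=1) V(c=1) L(c=1) Y(c=4) B(c=7)]
Total: 9 hits, 5 misses, 0 evictions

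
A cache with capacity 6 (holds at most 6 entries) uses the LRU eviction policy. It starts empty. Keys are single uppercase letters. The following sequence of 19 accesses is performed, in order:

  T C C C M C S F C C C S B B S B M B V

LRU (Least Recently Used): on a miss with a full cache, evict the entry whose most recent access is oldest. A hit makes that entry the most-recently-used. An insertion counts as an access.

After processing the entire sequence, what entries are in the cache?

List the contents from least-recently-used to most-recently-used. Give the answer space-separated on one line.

Answer: F C S M B V

Derivation:
LRU simulation (capacity=6):
  1. access T: MISS. Cache (LRU->MRU): [T]
  2. access C: MISS. Cache (LRU->MRU): [T C]
  3. access C: HIT. Cache (LRU->MRU): [T C]
  4. access C: HIT. Cache (LRU->MRU): [T C]
  5. access M: MISS. Cache (LRU->MRU): [T C M]
  6. access C: HIT. Cache (LRU->MRU): [T M C]
  7. access S: MISS. Cache (LRU->MRU): [T M C S]
  8. access F: MISS. Cache (LRU->MRU): [T M C S F]
  9. access C: HIT. Cache (LRU->MRU): [T M S F C]
  10. access C: HIT. Cache (LRU->MRU): [T M S F C]
  11. access C: HIT. Cache (LRU->MRU): [T M S F C]
  12. access S: HIT. Cache (LRU->MRU): [T M F C S]
  13. access B: MISS. Cache (LRU->MRU): [T M F C S B]
  14. access B: HIT. Cache (LRU->MRU): [T M F C S B]
  15. access S: HIT. Cache (LRU->MRU): [T M F C B S]
  16. access B: HIT. Cache (LRU->MRU): [T M F C S B]
  17. access M: HIT. Cache (LRU->MRU): [T F C S B M]
  18. access B: HIT. Cache (LRU->MRU): [T F C S M B]
  19. access V: MISS, evict T. Cache (LRU->MRU): [F C S M B V]
Total: 12 hits, 7 misses, 1 evictions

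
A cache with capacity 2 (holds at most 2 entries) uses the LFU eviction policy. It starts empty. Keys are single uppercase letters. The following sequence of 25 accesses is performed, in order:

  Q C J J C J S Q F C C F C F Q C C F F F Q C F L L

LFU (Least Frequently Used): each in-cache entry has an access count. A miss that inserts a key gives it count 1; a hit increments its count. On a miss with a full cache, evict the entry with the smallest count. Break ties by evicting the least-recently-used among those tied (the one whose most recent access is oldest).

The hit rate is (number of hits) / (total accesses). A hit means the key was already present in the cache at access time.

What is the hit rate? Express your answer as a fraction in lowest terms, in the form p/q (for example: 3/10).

Answer: 9/25

Derivation:
LFU simulation (capacity=2):
  1. access Q: MISS. Cache: [Q(c=1)]
  2. access C: MISS. Cache: [Q(c=1) C(c=1)]
  3. access J: MISS, evict Q(c=1). Cache: [C(c=1) J(c=1)]
  4. access J: HIT, count now 2. Cache: [C(c=1) J(c=2)]
  5. access C: HIT, count now 2. Cache: [J(c=2) C(c=2)]
  6. access J: HIT, count now 3. Cache: [C(c=2) J(c=3)]
  7. access S: MISS, evict C(c=2). Cache: [S(c=1) J(c=3)]
  8. access Q: MISS, evict S(c=1). Cache: [Q(c=1) J(c=3)]
  9. access F: MISS, evict Q(c=1). Cache: [F(c=1) J(c=3)]
  10. access C: MISS, evict F(c=1). Cache: [C(c=1) J(c=3)]
  11. access C: HIT, count now 2. Cache: [C(c=2) J(c=3)]
  12. access F: MISS, evict C(c=2). Cache: [F(c=1) J(c=3)]
  13. access C: MISS, evict F(c=1). Cache: [C(c=1) J(c=3)]
  14. access F: MISS, evict C(c=1). Cache: [F(c=1) J(c=3)]
  15. access Q: MISS, evict F(c=1). Cache: [Q(c=1) J(c=3)]
  16. access C: MISS, evict Q(c=1). Cache: [C(c=1) J(c=3)]
  17. access C: HIT, count now 2. Cache: [C(c=2) J(c=3)]
  18. access F: MISS, evict C(c=2). Cache: [F(c=1) J(c=3)]
  19. access F: HIT, count now 2. Cache: [F(c=2) J(c=3)]
  20. access F: HIT, count now 3. Cache: [J(c=3) F(c=3)]
  21. access Q: MISS, evict J(c=3). Cache: [Q(c=1) F(c=3)]
  22. access C: MISS, evict Q(c=1). Cache: [C(c=1) F(c=3)]
  23. access F: HIT, count now 4. Cache: [C(c=1) F(c=4)]
  24. access L: MISS, evict C(c=1). Cache: [L(c=1) F(c=4)]
  25. access L: HIT, count now 2. Cache: [L(c=2) F(c=4)]
Total: 9 hits, 16 misses, 14 evictions

Hit rate = 9/25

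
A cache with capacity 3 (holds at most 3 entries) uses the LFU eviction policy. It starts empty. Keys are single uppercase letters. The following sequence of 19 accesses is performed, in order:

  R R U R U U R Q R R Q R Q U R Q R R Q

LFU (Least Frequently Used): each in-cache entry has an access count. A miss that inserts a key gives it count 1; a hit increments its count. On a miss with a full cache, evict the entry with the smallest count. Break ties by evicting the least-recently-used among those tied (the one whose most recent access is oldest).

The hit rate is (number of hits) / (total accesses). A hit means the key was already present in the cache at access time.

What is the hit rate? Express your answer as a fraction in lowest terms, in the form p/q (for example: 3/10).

LFU simulation (capacity=3):
  1. access R: MISS. Cache: [R(c=1)]
  2. access R: HIT, count now 2. Cache: [R(c=2)]
  3. access U: MISS. Cache: [U(c=1) R(c=2)]
  4. access R: HIT, count now 3. Cache: [U(c=1) R(c=3)]
  5. access U: HIT, count now 2. Cache: [U(c=2) R(c=3)]
  6. access U: HIT, count now 3. Cache: [R(c=3) U(c=3)]
  7. access R: HIT, count now 4. Cache: [U(c=3) R(c=4)]
  8. access Q: MISS. Cache: [Q(c=1) U(c=3) R(c=4)]
  9. access R: HIT, count now 5. Cache: [Q(c=1) U(c=3) R(c=5)]
  10. access R: HIT, count now 6. Cache: [Q(c=1) U(c=3) R(c=6)]
  11. access Q: HIT, count now 2. Cache: [Q(c=2) U(c=3) R(c=6)]
  12. access R: HIT, count now 7. Cache: [Q(c=2) U(c=3) R(c=7)]
  13. access Q: HIT, count now 3. Cache: [U(c=3) Q(c=3) R(c=7)]
  14. access U: HIT, count now 4. Cache: [Q(c=3) U(c=4) R(c=7)]
  15. access R: HIT, count now 8. Cache: [Q(c=3) U(c=4) R(c=8)]
  16. access Q: HIT, count now 4. Cache: [U(c=4) Q(c=4) R(c=8)]
  17. access R: HIT, count now 9. Cache: [U(c=4) Q(c=4) R(c=9)]
  18. access R: HIT, count now 10. Cache: [U(c=4) Q(c=4) R(c=10)]
  19. access Q: HIT, count now 5. Cache: [U(c=4) Q(c=5) R(c=10)]
Total: 16 hits, 3 misses, 0 evictions

Hit rate = 16/19

Answer: 16/19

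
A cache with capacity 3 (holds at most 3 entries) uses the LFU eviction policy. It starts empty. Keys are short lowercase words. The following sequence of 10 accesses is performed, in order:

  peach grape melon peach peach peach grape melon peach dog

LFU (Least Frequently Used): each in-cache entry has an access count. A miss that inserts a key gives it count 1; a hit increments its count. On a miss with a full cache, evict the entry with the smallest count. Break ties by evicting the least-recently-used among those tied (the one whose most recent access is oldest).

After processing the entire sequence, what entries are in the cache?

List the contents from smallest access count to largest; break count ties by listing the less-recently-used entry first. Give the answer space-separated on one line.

Answer: dog melon peach

Derivation:
LFU simulation (capacity=3):
  1. access peach: MISS. Cache: [peach(c=1)]
  2. access grape: MISS. Cache: [peach(c=1) grape(c=1)]
  3. access melon: MISS. Cache: [peach(c=1) grape(c=1) melon(c=1)]
  4. access peach: HIT, count now 2. Cache: [grape(c=1) melon(c=1) peach(c=2)]
  5. access peach: HIT, count now 3. Cache: [grape(c=1) melon(c=1) peach(c=3)]
  6. access peach: HIT, count now 4. Cache: [grape(c=1) melon(c=1) peach(c=4)]
  7. access grape: HIT, count now 2. Cache: [melon(c=1) grape(c=2) peach(c=4)]
  8. access melon: HIT, count now 2. Cache: [grape(c=2) melon(c=2) peach(c=4)]
  9. access peach: HIT, count now 5. Cache: [grape(c=2) melon(c=2) peach(c=5)]
  10. access dog: MISS, evict grape(c=2). Cache: [dog(c=1) melon(c=2) peach(c=5)]
Total: 6 hits, 4 misses, 1 evictions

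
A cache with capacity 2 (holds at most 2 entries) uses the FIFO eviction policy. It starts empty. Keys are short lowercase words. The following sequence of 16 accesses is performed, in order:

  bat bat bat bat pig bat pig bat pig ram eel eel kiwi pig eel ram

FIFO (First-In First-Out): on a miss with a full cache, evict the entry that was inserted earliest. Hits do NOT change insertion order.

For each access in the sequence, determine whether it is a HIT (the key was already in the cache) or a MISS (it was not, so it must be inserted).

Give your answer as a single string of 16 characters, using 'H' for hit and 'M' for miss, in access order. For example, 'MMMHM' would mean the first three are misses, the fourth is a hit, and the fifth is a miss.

FIFO simulation (capacity=2):
  1. access bat: MISS. Cache (old->new): [bat]
  2. access bat: HIT. Cache (old->new): [bat]
  3. access bat: HIT. Cache (old->new): [bat]
  4. access bat: HIT. Cache (old->new): [bat]
  5. access pig: MISS. Cache (old->new): [bat pig]
  6. access bat: HIT. Cache (old->new): [bat pig]
  7. access pig: HIT. Cache (old->new): [bat pig]
  8. access bat: HIT. Cache (old->new): [bat pig]
  9. access pig: HIT. Cache (old->new): [bat pig]
  10. access ram: MISS, evict bat. Cache (old->new): [pig ram]
  11. access eel: MISS, evict pig. Cache (old->new): [ram eel]
  12. access eel: HIT. Cache (old->new): [ram eel]
  13. access kiwi: MISS, evict ram. Cache (old->new): [eel kiwi]
  14. access pig: MISS, evict eel. Cache (old->new): [kiwi pig]
  15. access eel: MISS, evict kiwi. Cache (old->new): [pig eel]
  16. access ram: MISS, evict pig. Cache (old->new): [eel ram]
Total: 8 hits, 8 misses, 6 evictions

Answer: MHHHMHHHHMMHMMMM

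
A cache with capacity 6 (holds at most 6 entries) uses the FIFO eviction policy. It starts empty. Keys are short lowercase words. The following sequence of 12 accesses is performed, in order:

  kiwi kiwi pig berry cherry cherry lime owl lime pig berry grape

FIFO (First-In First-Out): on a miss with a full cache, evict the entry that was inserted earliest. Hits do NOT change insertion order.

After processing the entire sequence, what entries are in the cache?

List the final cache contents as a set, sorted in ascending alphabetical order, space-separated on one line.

Answer: berry cherry grape lime owl pig

Derivation:
FIFO simulation (capacity=6):
  1. access kiwi: MISS. Cache (old->new): [kiwi]
  2. access kiwi: HIT. Cache (old->new): [kiwi]
  3. access pig: MISS. Cache (old->new): [kiwi pig]
  4. access berry: MISS. Cache (old->new): [kiwi pig berry]
  5. access cherry: MISS. Cache (old->new): [kiwi pig berry cherry]
  6. access cherry: HIT. Cache (old->new): [kiwi pig berry cherry]
  7. access lime: MISS. Cache (old->new): [kiwi pig berry cherry lime]
  8. access owl: MISS. Cache (old->new): [kiwi pig berry cherry lime owl]
  9. access lime: HIT. Cache (old->new): [kiwi pig berry cherry lime owl]
  10. access pig: HIT. Cache (old->new): [kiwi pig berry cherry lime owl]
  11. access berry: HIT. Cache (old->new): [kiwi pig berry cherry lime owl]
  12. access grape: MISS, evict kiwi. Cache (old->new): [pig berry cherry lime owl grape]
Total: 5 hits, 7 misses, 1 evictions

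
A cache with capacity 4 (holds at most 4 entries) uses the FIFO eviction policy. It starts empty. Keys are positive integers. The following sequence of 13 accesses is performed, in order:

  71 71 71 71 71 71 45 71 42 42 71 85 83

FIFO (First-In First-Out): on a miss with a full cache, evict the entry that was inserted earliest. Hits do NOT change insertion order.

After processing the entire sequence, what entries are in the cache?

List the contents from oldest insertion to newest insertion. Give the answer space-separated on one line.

Answer: 45 42 85 83

Derivation:
FIFO simulation (capacity=4):
  1. access 71: MISS. Cache (old->new): [71]
  2. access 71: HIT. Cache (old->new): [71]
  3. access 71: HIT. Cache (old->new): [71]
  4. access 71: HIT. Cache (old->new): [71]
  5. access 71: HIT. Cache (old->new): [71]
  6. access 71: HIT. Cache (old->new): [71]
  7. access 45: MISS. Cache (old->new): [71 45]
  8. access 71: HIT. Cache (old->new): [71 45]
  9. access 42: MISS. Cache (old->new): [71 45 42]
  10. access 42: HIT. Cache (old->new): [71 45 42]
  11. access 71: HIT. Cache (old->new): [71 45 42]
  12. access 85: MISS. Cache (old->new): [71 45 42 85]
  13. access 83: MISS, evict 71. Cache (old->new): [45 42 85 83]
Total: 8 hits, 5 misses, 1 evictions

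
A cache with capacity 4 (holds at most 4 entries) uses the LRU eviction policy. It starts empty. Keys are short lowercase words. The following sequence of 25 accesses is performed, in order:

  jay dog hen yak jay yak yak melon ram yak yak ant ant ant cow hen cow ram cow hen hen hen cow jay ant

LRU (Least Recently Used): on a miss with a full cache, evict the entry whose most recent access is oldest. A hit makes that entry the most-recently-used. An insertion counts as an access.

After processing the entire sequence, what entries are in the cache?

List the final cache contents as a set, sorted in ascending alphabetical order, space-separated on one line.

Answer: ant cow hen jay

Derivation:
LRU simulation (capacity=4):
  1. access jay: MISS. Cache (LRU->MRU): [jay]
  2. access dog: MISS. Cache (LRU->MRU): [jay dog]
  3. access hen: MISS. Cache (LRU->MRU): [jay dog hen]
  4. access yak: MISS. Cache (LRU->MRU): [jay dog hen yak]
  5. access jay: HIT. Cache (LRU->MRU): [dog hen yak jay]
  6. access yak: HIT. Cache (LRU->MRU): [dog hen jay yak]
  7. access yak: HIT. Cache (LRU->MRU): [dog hen jay yak]
  8. access melon: MISS, evict dog. Cache (LRU->MRU): [hen jay yak melon]
  9. access ram: MISS, evict hen. Cache (LRU->MRU): [jay yak melon ram]
  10. access yak: HIT. Cache (LRU->MRU): [jay melon ram yak]
  11. access yak: HIT. Cache (LRU->MRU): [jay melon ram yak]
  12. access ant: MISS, evict jay. Cache (LRU->MRU): [melon ram yak ant]
  13. access ant: HIT. Cache (LRU->MRU): [melon ram yak ant]
  14. access ant: HIT. Cache (LRU->MRU): [melon ram yak ant]
  15. access cow: MISS, evict melon. Cache (LRU->MRU): [ram yak ant cow]
  16. access hen: MISS, evict ram. Cache (LRU->MRU): [yak ant cow hen]
  17. access cow: HIT. Cache (LRU->MRU): [yak ant hen cow]
  18. access ram: MISS, evict yak. Cache (LRU->MRU): [ant hen cow ram]
  19. access cow: HIT. Cache (LRU->MRU): [ant hen ram cow]
  20. access hen: HIT. Cache (LRU->MRU): [ant ram cow hen]
  21. access hen: HIT. Cache (LRU->MRU): [ant ram cow hen]
  22. access hen: HIT. Cache (LRU->MRU): [ant ram cow hen]
  23. access cow: HIT. Cache (LRU->MRU): [ant ram hen cow]
  24. access jay: MISS, evict ant. Cache (LRU->MRU): [ram hen cow jay]
  25. access ant: MISS, evict ram. Cache (LRU->MRU): [hen cow jay ant]
Total: 13 hits, 12 misses, 8 evictions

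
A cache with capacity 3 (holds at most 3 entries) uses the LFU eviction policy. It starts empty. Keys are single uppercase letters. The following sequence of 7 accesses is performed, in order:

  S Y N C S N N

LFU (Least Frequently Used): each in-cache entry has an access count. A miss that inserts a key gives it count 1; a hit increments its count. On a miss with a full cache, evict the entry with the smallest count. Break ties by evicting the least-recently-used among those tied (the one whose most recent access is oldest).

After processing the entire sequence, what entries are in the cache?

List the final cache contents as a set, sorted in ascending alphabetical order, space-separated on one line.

Answer: C N S

Derivation:
LFU simulation (capacity=3):
  1. access S: MISS. Cache: [S(c=1)]
  2. access Y: MISS. Cache: [S(c=1) Y(c=1)]
  3. access N: MISS. Cache: [S(c=1) Y(c=1) N(c=1)]
  4. access C: MISS, evict S(c=1). Cache: [Y(c=1) N(c=1) C(c=1)]
  5. access S: MISS, evict Y(c=1). Cache: [N(c=1) C(c=1) S(c=1)]
  6. access N: HIT, count now 2. Cache: [C(c=1) S(c=1) N(c=2)]
  7. access N: HIT, count now 3. Cache: [C(c=1) S(c=1) N(c=3)]
Total: 2 hits, 5 misses, 2 evictions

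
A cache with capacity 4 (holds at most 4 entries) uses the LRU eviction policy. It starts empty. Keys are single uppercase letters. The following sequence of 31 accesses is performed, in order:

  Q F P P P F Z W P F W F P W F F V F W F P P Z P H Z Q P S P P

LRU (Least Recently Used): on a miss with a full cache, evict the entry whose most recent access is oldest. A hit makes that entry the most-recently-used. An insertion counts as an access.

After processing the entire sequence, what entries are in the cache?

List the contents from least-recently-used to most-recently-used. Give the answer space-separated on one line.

Answer: Z Q S P

Derivation:
LRU simulation (capacity=4):
  1. access Q: MISS. Cache (LRU->MRU): [Q]
  2. access F: MISS. Cache (LRU->MRU): [Q F]
  3. access P: MISS. Cache (LRU->MRU): [Q F P]
  4. access P: HIT. Cache (LRU->MRU): [Q F P]
  5. access P: HIT. Cache (LRU->MRU): [Q F P]
  6. access F: HIT. Cache (LRU->MRU): [Q P F]
  7. access Z: MISS. Cache (LRU->MRU): [Q P F Z]
  8. access W: MISS, evict Q. Cache (LRU->MRU): [P F Z W]
  9. access P: HIT. Cache (LRU->MRU): [F Z W P]
  10. access F: HIT. Cache (LRU->MRU): [Z W P F]
  11. access W: HIT. Cache (LRU->MRU): [Z P F W]
  12. access F: HIT. Cache (LRU->MRU): [Z P W F]
  13. access P: HIT. Cache (LRU->MRU): [Z W F P]
  14. access W: HIT. Cache (LRU->MRU): [Z F P W]
  15. access F: HIT. Cache (LRU->MRU): [Z P W F]
  16. access F: HIT. Cache (LRU->MRU): [Z P W F]
  17. access V: MISS, evict Z. Cache (LRU->MRU): [P W F V]
  18. access F: HIT. Cache (LRU->MRU): [P W V F]
  19. access W: HIT. Cache (LRU->MRU): [P V F W]
  20. access F: HIT. Cache (LRU->MRU): [P V W F]
  21. access P: HIT. Cache (LRU->MRU): [V W F P]
  22. access P: HIT. Cache (LRU->MRU): [V W F P]
  23. access Z: MISS, evict V. Cache (LRU->MRU): [W F P Z]
  24. access P: HIT. Cache (LRU->MRU): [W F Z P]
  25. access H: MISS, evict W. Cache (LRU->MRU): [F Z P H]
  26. access Z: HIT. Cache (LRU->MRU): [F P H Z]
  27. access Q: MISS, evict F. Cache (LRU->MRU): [P H Z Q]
  28. access P: HIT. Cache (LRU->MRU): [H Z Q P]
  29. access S: MISS, evict H. Cache (LRU->MRU): [Z Q P S]
  30. access P: HIT. Cache (LRU->MRU): [Z Q S P]
  31. access P: HIT. Cache (LRU->MRU): [Z Q S P]
Total: 21 hits, 10 misses, 6 evictions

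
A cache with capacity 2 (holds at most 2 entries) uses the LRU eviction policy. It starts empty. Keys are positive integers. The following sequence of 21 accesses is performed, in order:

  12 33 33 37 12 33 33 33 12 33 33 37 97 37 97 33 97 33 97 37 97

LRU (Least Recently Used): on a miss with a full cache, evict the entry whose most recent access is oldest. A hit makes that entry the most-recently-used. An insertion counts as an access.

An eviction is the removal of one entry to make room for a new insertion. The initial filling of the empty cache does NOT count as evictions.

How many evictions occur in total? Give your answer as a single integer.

LRU simulation (capacity=2):
  1. access 12: MISS. Cache (LRU->MRU): [12]
  2. access 33: MISS. Cache (LRU->MRU): [12 33]
  3. access 33: HIT. Cache (LRU->MRU): [12 33]
  4. access 37: MISS, evict 12. Cache (LRU->MRU): [33 37]
  5. access 12: MISS, evict 33. Cache (LRU->MRU): [37 12]
  6. access 33: MISS, evict 37. Cache (LRU->MRU): [12 33]
  7. access 33: HIT. Cache (LRU->MRU): [12 33]
  8. access 33: HIT. Cache (LRU->MRU): [12 33]
  9. access 12: HIT. Cache (LRU->MRU): [33 12]
  10. access 33: HIT. Cache (LRU->MRU): [12 33]
  11. access 33: HIT. Cache (LRU->MRU): [12 33]
  12. access 37: MISS, evict 12. Cache (LRU->MRU): [33 37]
  13. access 97: MISS, evict 33. Cache (LRU->MRU): [37 97]
  14. access 37: HIT. Cache (LRU->MRU): [97 37]
  15. access 97: HIT. Cache (LRU->MRU): [37 97]
  16. access 33: MISS, evict 37. Cache (LRU->MRU): [97 33]
  17. access 97: HIT. Cache (LRU->MRU): [33 97]
  18. access 33: HIT. Cache (LRU->MRU): [97 33]
  19. access 97: HIT. Cache (LRU->MRU): [33 97]
  20. access 37: MISS, evict 33. Cache (LRU->MRU): [97 37]
  21. access 97: HIT. Cache (LRU->MRU): [37 97]
Total: 12 hits, 9 misses, 7 evictions

Answer: 7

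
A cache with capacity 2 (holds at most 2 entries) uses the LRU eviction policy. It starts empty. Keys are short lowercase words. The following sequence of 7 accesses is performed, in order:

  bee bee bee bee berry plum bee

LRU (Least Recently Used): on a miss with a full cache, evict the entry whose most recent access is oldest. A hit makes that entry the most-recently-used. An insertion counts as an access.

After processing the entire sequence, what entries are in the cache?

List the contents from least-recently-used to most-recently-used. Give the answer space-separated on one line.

LRU simulation (capacity=2):
  1. access bee: MISS. Cache (LRU->MRU): [bee]
  2. access bee: HIT. Cache (LRU->MRU): [bee]
  3. access bee: HIT. Cache (LRU->MRU): [bee]
  4. access bee: HIT. Cache (LRU->MRU): [bee]
  5. access berry: MISS. Cache (LRU->MRU): [bee berry]
  6. access plum: MISS, evict bee. Cache (LRU->MRU): [berry plum]
  7. access bee: MISS, evict berry. Cache (LRU->MRU): [plum bee]
Total: 3 hits, 4 misses, 2 evictions

Answer: plum bee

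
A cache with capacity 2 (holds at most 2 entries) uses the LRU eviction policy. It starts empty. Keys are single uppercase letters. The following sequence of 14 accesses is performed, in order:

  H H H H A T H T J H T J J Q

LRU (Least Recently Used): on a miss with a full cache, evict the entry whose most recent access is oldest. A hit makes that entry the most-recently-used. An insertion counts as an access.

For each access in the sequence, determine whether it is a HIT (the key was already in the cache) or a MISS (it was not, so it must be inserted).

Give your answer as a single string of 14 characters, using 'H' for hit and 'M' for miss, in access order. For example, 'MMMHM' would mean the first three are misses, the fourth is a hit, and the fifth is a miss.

Answer: MHHHMMMHMMMMHM

Derivation:
LRU simulation (capacity=2):
  1. access H: MISS. Cache (LRU->MRU): [H]
  2. access H: HIT. Cache (LRU->MRU): [H]
  3. access H: HIT. Cache (LRU->MRU): [H]
  4. access H: HIT. Cache (LRU->MRU): [H]
  5. access A: MISS. Cache (LRU->MRU): [H A]
  6. access T: MISS, evict H. Cache (LRU->MRU): [A T]
  7. access H: MISS, evict A. Cache (LRU->MRU): [T H]
  8. access T: HIT. Cache (LRU->MRU): [H T]
  9. access J: MISS, evict H. Cache (LRU->MRU): [T J]
  10. access H: MISS, evict T. Cache (LRU->MRU): [J H]
  11. access T: MISS, evict J. Cache (LRU->MRU): [H T]
  12. access J: MISS, evict H. Cache (LRU->MRU): [T J]
  13. access J: HIT. Cache (LRU->MRU): [T J]
  14. access Q: MISS, evict T. Cache (LRU->MRU): [J Q]
Total: 5 hits, 9 misses, 7 evictions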